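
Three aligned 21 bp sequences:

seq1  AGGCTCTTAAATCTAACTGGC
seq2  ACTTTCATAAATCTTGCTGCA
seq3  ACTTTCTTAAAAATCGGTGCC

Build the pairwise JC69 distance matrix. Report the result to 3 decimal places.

d(seq1,seq2) = 0.532, d(seq1,seq3) = 0.635, d(seq2,seq3) = 0.360

seq1–seq2: 8/21 sites differ → p ≈ 0.380952, d = −0.75 ln(1 − 0.507936) = 0.531860 ≈ 0.532.
seq1–seq3: 9/21 sites differ → p ≈ 0.428571, d = −0.75 ln(1 − 0.571428) = 0.635472 ≈ 0.635.
seq2–seq3: 6/21 sites differ → p ≈ 0.285714, d = −0.75 ln(1 − 0.380952) = 0.359679 ≈ 0.360.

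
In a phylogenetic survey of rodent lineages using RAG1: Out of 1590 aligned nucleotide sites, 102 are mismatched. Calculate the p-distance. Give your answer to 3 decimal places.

0.064

p = 102/1590 = 0.064150… ≈ 0.064 (to 3 d.p.).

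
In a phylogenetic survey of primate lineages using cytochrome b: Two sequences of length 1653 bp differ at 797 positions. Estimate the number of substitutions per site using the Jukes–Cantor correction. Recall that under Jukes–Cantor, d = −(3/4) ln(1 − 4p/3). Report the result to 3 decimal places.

p = 797/1653 ≈ 0.482154.
d = −(3/4) ln(1 − 4p/3) = −0.75 ln(1 − 0.642872) = −0.75 ln(0.357128)
  = −0.75 × (-1.029661) = 0.772246 substitutions/site.

0.772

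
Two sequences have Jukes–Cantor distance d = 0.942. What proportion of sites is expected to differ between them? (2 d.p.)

p = (3/4)(1 − e^(−4d/3)) = 0.75 × (1 − e^(-1.256)) = 0.75 × (1 − 0.284791) = 0.536407.

0.54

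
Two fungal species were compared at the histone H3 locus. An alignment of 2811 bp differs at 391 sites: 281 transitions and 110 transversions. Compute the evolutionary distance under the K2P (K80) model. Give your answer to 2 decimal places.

P = 281/2811 ≈ 0.099964 and Q = 110/2811 ≈ 0.039132.
Under the Kimura two-parameter model, d = −½ ln(1 − 2P − Q) − ¼ ln(1 − 2Q).
1 − 2P − Q = 0.76094, giving −½ ln(0.76094) = 0.136600.
1 − 2Q = 0.921736, giving −¼ ln(0.921736) = 0.020374.
d = 0.136600 + 0.020374 = 0.156974.

0.16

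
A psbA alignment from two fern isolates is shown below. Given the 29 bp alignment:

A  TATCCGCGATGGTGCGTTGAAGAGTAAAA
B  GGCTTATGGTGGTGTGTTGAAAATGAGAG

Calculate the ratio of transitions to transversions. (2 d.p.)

3.67

Transitions are A↔G and C↔T; transversions are all other mismatches.
Transitions: 11. Transversions: 3.
R = 11/3 = 3.666666… ≈ 3.67 (to 2 d.p.).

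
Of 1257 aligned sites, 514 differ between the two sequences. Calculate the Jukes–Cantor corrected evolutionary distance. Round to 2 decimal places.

p = 514/1257 ≈ 0.40891.
d = −(3/4) ln(1 − 4p/3) = −0.75 ln(1 − 0.545213) = −0.75 ln(0.454787)
  = −0.75 × (-0.787926) = 0.590945 substitutions/site.

0.59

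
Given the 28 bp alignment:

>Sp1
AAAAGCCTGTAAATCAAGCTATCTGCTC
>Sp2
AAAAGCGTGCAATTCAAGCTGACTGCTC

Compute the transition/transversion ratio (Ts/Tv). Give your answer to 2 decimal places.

Transitions are A↔G and C↔T; transversions are all other mismatches.
Transitions: 2. Transversions: 3.
R = 2/3 = 0.666666… ≈ 0.67 (to 2 d.p.).

0.67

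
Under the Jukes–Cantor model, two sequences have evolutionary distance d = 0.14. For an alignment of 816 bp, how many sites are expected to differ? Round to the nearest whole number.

104

Invert JC69: p = (3/4)(1 − e^(−4d/3)) = 0.75 × (1 − e^(-0.186667)) = 0.75 × (1 − 0.829720) = 0.127710.
Expected differing sites = pL ≈ 0.127710 × 816 = 104.21136 ≈ 104.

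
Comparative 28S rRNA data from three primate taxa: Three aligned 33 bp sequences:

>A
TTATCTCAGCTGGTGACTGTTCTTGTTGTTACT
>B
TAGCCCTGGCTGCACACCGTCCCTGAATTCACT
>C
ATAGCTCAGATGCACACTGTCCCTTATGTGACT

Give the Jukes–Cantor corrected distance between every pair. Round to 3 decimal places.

A–B: 16/33 sites differ → p ≈ 0.484848, d = −0.75 ln(1 − 0.646464) = 0.779827 ≈ 0.780.
A–C: 11/33 sites differ → p ≈ 0.333333, d = −0.75 ln(1 − 0.444444) = 0.440839 ≈ 0.441.
B–C: 13/33 sites differ → p ≈ 0.393939, d = −0.75 ln(1 − 0.525252) = 0.558728 ≈ 0.559.

d(A,B) = 0.780, d(A,C) = 0.441, d(B,C) = 0.559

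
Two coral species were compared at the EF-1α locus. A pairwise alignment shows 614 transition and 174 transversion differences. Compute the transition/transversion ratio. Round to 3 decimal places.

3.529

R = 614/174 = 3.528735… ≈ 3.529 (to 3 d.p.).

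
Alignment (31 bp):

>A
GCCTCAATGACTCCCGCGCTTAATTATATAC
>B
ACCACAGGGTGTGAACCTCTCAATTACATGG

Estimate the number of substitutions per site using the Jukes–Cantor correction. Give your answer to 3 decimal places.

The sequences differ at 15 of 31 sites, so p = 15/31 ≈ 0.483871.
d = −(3/4) ln(1 − 4p/3) = −0.75 ln(1 − 0.645161) = −0.75 ln(0.354839)
  = −0.75 × (-1.036091) = 0.777068 substitutions/site.

0.777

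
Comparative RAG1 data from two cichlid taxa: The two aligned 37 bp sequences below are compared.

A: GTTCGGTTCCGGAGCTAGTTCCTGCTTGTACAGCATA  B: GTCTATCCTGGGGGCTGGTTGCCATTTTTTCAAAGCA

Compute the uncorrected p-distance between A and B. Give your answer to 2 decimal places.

The sequences differ at 20 of 37 positions.
p = 20/37 = 0.540540… ≈ 0.54 (to 2 d.p.).

0.54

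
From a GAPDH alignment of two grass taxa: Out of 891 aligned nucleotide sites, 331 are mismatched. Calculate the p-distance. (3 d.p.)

0.371

p = 331/891 = 0.371492… ≈ 0.371 (to 3 d.p.).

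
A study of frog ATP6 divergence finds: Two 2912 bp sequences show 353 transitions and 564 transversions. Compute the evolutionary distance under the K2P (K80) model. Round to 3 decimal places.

0.409

P = 353/2912 ≈ 0.121223 and Q = 564/2912 ≈ 0.193681.
Under the Kimura two-parameter model, d = −½ ln(1 − 2P − Q) − ¼ ln(1 − 2Q).
1 − 2P − Q = 0.563873, giving −½ ln(0.563873) = 0.286463.
1 − 2Q = 0.612638, giving −¼ ln(0.612638) = 0.122495.
d = 0.286463 + 0.122495 = 0.408958.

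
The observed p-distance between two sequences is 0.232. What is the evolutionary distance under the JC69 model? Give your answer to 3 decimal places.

0.278

d = −(3/4) ln(1 − 4p/3) = −0.75 ln(1 − 0.309333) = −0.75 ln(0.690667)
  = −0.75 × (-0.370097) = 0.277573 substitutions/site.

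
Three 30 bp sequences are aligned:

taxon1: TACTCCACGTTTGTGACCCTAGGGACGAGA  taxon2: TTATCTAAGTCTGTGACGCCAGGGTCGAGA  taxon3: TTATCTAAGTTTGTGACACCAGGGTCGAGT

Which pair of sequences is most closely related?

taxon1–taxon2: 8/30 differ, p = 0.267, d = 0.330.
taxon1–taxon3: 8/30 differ, p = 0.267, d = 0.330.
taxon2–taxon3: 3/30 differ, p = 0.100, d = 0.107.
The smallest distance is between taxon2 and taxon3.

taxon2 and taxon3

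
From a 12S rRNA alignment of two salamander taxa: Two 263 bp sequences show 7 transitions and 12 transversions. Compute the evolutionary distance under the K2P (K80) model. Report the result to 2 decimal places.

0.08

P = 7/263 ≈ 0.026616 and Q = 12/263 ≈ 0.045627.
Under the Kimura two-parameter model, d = −½ ln(1 − 2P − Q) − ¼ ln(1 − 2Q).
1 − 2P − Q = 0.901141, giving −½ ln(0.901141) = 0.052047.
1 − 2Q = 0.908746, giving −¼ ln(0.908746) = 0.023922.
d = 0.052047 + 0.023922 = 0.075969.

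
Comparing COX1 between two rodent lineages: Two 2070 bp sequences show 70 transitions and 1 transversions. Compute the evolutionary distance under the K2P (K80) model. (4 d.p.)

P = 70/2070 ≈ 0.033816 and Q = 1/2070 ≈ 0.000483.
Under the Kimura two-parameter model, d = −½ ln(1 − 2P − Q) − ¼ ln(1 − 2Q).
1 − 2P − Q = 0.931885, giving −½ ln(0.931885) = 0.035273.
1 − 2Q = 0.999034, giving −¼ ln(0.999034) = 0.000242.
d = 0.035273 + 0.000242 = 0.035515.

0.0355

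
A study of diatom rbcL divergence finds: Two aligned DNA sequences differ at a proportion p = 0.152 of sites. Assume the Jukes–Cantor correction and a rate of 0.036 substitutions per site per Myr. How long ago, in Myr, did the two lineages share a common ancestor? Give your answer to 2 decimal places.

d = −(3/4) ln(1 − 4p/3) = −0.75 ln(1 − 0.202667) = −0.75 ln(0.797333)
  = −0.75 × (-0.226483) = 0.169862 substitutions/site.
Under a molecular clock d = 2μt, so t = d/(2μ) = 0.169862 / (2 × 0.036) = 2.36 Myr.

2.36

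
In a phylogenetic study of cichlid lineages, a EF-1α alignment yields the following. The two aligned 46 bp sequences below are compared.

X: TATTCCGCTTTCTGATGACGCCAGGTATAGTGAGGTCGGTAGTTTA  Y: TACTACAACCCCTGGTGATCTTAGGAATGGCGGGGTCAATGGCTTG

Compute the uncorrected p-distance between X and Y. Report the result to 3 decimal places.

0.457

The sequences differ at 21 of 46 positions.
p = 21/46 = 0.456521… ≈ 0.457 (to 3 d.p.).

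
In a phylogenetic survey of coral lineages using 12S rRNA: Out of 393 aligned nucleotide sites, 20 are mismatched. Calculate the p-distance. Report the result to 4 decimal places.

0.0509

p = 20/393 = 0.050890… ≈ 0.0509 (to 4 d.p.).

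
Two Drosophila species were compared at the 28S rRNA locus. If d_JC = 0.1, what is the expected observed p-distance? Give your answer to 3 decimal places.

0.094

p = (3/4)(1 − e^(−4d/3)) = 0.75 × (1 − e^(-0.133333)) = 0.75 × (1 − 0.875174) = 0.093620.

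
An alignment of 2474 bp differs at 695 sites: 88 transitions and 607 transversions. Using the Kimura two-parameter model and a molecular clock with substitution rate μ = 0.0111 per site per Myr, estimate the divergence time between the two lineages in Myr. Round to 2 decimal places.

P = 88/2474 ≈ 0.03557 and Q = 607/2474 ≈ 0.245352.
Under the Kimura two-parameter model, d = −½ ln(1 − 2P − Q) − ¼ ln(1 − 2Q).
1 − 2P − Q = 0.683508, giving −½ ln(0.683508) = 0.190258.
1 − 2Q = 0.509296, giving −¼ ln(0.509296) = 0.168681.
d = 0.190258 + 0.168681 = 0.358939.
Under a molecular clock d = 2μt, so t = d/(2μ) = 0.358939 / (2 × 0.0111) = 16.17 Myr.

16.17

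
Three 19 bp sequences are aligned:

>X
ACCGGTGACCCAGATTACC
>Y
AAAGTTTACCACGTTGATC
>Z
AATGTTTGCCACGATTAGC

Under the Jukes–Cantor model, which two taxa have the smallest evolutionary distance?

Y and Z

X–Y: 9/19 differ, p = 0.474, d = 0.749.
X–Z: 8/19 differ, p = 0.421, d = 0.618.
Y–Z: 5/19 differ, p = 0.263, d = 0.324.
The smallest distance is between Y and Z.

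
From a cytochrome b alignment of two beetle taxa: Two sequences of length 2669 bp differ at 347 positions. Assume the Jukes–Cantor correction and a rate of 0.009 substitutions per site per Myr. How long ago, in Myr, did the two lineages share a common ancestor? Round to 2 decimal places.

7.93

p = 347/2669 ≈ 0.130011.
d = −(3/4) ln(1 − 4p/3) = −0.75 ln(1 − 0.173348) = −0.75 ln(0.826652)
  = −0.75 × (-0.190371) = 0.142778 substitutions/site.
Under a molecular clock d = 2μt, so t = d/(2μ) = 0.142778 / (2 × 0.009) = 7.93 Myr.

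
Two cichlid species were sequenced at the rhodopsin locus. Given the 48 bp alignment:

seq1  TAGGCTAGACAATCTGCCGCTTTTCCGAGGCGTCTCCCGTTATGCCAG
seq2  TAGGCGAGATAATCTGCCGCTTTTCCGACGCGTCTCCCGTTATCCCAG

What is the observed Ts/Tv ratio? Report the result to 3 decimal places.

0.333

Transitions are A↔G and C↔T; transversions are all other mismatches.
Transitions: 1. Transversions: 3.
R = 1/3 = 0.333333… ≈ 0.333 (to 3 d.p.).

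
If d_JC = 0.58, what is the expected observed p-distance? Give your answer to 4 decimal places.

0.4039

p = (3/4)(1 − e^(−4d/3)) = 0.75 × (1 − e^(-0.773333)) = 0.75 × (1 − 0.461472) = 0.403896.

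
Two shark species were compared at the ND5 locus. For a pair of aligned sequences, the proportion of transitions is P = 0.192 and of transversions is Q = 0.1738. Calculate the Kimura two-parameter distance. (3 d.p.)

0.515

Under the Kimura two-parameter model, d = −½ ln(1 − 2P − Q) − ¼ ln(1 − 2Q).
1 − 2P − Q = 0.4422, giving −½ ln(0.4422) = 0.407997.
1 − 2Q = 0.6524, giving −¼ ln(0.6524) = 0.106774.
d = 0.407997 + 0.106774 = 0.514771.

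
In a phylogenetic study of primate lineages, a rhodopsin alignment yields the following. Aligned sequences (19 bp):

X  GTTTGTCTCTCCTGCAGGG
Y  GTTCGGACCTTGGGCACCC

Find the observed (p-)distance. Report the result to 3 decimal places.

The sequences differ at 10 of 19 positions (sites 4, 6, 7, 8, 11, 12, 13, 17, 18, 19).
p = 10/19 = 0.526315… ≈ 0.526 (to 3 d.p.).

0.526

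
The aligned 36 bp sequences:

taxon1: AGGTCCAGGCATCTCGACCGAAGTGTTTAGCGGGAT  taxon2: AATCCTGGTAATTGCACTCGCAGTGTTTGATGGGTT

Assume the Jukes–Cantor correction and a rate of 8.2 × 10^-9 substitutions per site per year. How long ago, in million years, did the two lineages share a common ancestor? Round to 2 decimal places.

The sequences differ at 17 of 36 sites, so p = 17/36 ≈ 0.472222.
d = −(3/4) ln(1 − 4p/3) = −0.75 ln(1 − 0.629629) = −0.75 ln(0.370371)
  = −0.75 × (-0.993250) = 0.744938 substitutions/site.
Under a molecular clock d = 2μt, so t = d/(2μ) = 0.744938 / (2 × 8.2 × 10^-9) = 45.42 million years.

45.42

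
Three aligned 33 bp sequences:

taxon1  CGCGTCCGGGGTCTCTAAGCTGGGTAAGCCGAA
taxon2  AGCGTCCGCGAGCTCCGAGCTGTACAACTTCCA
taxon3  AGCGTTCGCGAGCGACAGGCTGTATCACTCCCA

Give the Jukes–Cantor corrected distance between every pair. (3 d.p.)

taxon1–taxon2: 14/33 sites differ → p ≈ 0.424242, d = −0.75 ln(1 − 0.565656) = 0.625439 ≈ 0.625.
taxon1–taxon3: 16/33 sites differ → p ≈ 0.484848, d = −0.75 ln(1 − 0.646464) = 0.779827 ≈ 0.780.
taxon2–taxon3: 8/33 sites differ → p ≈ 0.242424, d = −0.75 ln(1 − 0.323232) = 0.292820 ≈ 0.293.

d(taxon1,taxon2) = 0.625, d(taxon1,taxon3) = 0.780, d(taxon2,taxon3) = 0.293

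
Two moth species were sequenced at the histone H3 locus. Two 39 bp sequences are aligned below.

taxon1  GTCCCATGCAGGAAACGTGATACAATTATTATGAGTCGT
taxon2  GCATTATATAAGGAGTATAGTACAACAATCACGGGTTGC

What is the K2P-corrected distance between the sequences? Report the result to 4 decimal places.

Of 39 sites, 18 differences are transitions and 2 are transversions, so P = 18/39 ≈ 0.461538 and Q = 2/39 ≈ 0.051282.
Under the Kimura two-parameter model, d = −½ ln(1 − 2P − Q) − ¼ ln(1 − 2Q).
1 − 2P − Q = 0.025642, giving −½ ln(0.025642) = 1.831762.
1 − 2Q = 0.897436, giving −¼ ln(0.897436) = 0.027053.
d = 1.831762 + 0.027053 = 1.858815.

1.8588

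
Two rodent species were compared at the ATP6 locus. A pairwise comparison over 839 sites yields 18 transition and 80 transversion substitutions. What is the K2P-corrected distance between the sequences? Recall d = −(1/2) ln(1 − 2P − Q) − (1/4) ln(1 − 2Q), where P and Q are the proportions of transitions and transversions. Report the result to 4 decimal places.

0.1273

P = 18/839 ≈ 0.021454 and Q = 80/839 ≈ 0.095352.
Under the Kimura two-parameter model, d = −½ ln(1 − 2P − Q) − ¼ ln(1 − 2Q).
1 − 2P − Q = 0.86174, giving −½ ln(0.86174) = 0.074401.
1 − 2Q = 0.809296, giving −¼ ln(0.809296) = 0.052898.
d = 0.074401 + 0.052898 = 0.127299.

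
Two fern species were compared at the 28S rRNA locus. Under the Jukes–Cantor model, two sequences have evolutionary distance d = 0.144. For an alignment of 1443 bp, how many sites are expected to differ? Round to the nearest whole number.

189

Invert JC69: p = (3/4)(1 − e^(−4d/3)) = 0.75 × (1 − e^(-0.192)) = 0.75 × (1 − 0.825307) = 0.131020.
Expected differing sites = pL ≈ 0.131020 × 1443 = 189.06186 ≈ 189.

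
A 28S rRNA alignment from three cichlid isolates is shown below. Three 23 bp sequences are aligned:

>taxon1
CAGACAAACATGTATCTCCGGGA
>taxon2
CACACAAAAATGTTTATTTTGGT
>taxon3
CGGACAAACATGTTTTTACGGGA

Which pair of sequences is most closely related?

taxon1–taxon2: 8/23 differ, p = 0.348, d = 0.467.
taxon1–taxon3: 4/23 differ, p = 0.174, d = 0.198.
taxon2–taxon3: 8/23 differ, p = 0.348, d = 0.467.
The smallest distance is between taxon1 and taxon3.

taxon1 and taxon3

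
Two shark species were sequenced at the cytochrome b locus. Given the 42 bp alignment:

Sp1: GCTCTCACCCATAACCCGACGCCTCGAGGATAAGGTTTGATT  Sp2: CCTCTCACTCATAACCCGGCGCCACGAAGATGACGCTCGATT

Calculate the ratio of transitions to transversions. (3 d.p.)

2.000

Transitions are A↔G and C↔T; transversions are all other mismatches.
Transitions: 6. Transversions: 3.
R = 6/3 = 2.000.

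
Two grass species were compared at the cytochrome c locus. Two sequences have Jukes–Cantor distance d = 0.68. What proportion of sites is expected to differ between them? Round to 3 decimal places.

p = (3/4)(1 − e^(−4d/3)) = 0.75 × (1 − e^(-0.906667)) = 0.75 × (1 − 0.403868) = 0.447099.

0.447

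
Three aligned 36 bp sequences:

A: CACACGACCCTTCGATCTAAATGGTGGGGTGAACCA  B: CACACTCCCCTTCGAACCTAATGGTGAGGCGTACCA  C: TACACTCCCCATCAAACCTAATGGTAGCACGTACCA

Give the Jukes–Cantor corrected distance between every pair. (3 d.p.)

A–B: 8/36 sites differ → p ≈ 0.222222, d = −0.75 ln(1 − 0.296296) = 0.263548 ≈ 0.264.
A–C: 13/36 sites differ → p ≈ 0.361111, d = −0.75 ln(1 − 0.481481) = 0.492584 ≈ 0.493.
B–C: 7/36 sites differ → p ≈ 0.194444, d = −0.75 ln(1 − 0.259259) = 0.225078 ≈ 0.225.

d(A,B) = 0.264, d(A,C) = 0.493, d(B,C) = 0.225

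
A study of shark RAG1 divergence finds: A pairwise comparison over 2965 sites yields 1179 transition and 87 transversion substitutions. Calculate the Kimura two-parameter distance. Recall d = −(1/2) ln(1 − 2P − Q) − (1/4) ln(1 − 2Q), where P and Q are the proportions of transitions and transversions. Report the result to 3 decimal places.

0.886

P = 1179/2965 ≈ 0.397639 and Q = 87/2965 ≈ 0.029342.
Under the Kimura two-parameter model, d = −½ ln(1 − 2P − Q) − ¼ ln(1 − 2Q).
1 − 2P − Q = 0.17538, giving −½ ln(0.17538) = 0.870400.
1 − 2Q = 0.941316, giving −¼ ln(0.941316) = 0.015119.
d = 0.870400 + 0.015119 = 0.885519.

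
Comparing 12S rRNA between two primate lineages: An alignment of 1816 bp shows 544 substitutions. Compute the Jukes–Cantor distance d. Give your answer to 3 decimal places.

0.382

p = 544/1816 ≈ 0.299559.
d = −(3/4) ln(1 − 4p/3) = −0.75 ln(1 − 0.399412) = −0.75 ln(0.600588)
  = −0.75 × (-0.509846) = 0.382385 substitutions/site.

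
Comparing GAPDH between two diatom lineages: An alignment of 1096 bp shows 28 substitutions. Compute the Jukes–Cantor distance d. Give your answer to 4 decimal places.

p = 28/1096 ≈ 0.025547.
d = −(3/4) ln(1 − 4p/3) = −0.75 ln(1 − 0.034063) = −0.75 ln(0.965937)
  = −0.75 × (-0.034657) = 0.025993 substitutions/site.

0.0260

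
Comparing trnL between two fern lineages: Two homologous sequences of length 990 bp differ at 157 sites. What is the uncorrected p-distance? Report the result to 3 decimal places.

p = 157/990 = 0.158585… ≈ 0.159 (to 3 d.p.).

0.159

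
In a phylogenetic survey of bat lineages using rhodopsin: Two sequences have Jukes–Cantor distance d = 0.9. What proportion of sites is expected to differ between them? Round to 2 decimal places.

0.52

p = (3/4)(1 − e^(−4d/3)) = 0.75 × (1 − e^(-1.2)) = 0.75 × (1 − 0.301194) = 0.524105.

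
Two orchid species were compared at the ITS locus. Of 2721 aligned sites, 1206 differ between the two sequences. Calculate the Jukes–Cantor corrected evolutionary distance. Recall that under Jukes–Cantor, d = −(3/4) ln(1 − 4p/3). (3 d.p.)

p = 1206/2721 ≈ 0.443219.
d = −(3/4) ln(1 − 4p/3) = −0.75 ln(1 − 0.590959) = −0.75 ln(0.409041)
  = −0.75 × (-0.893940) = 0.670455 substitutions/site.

0.670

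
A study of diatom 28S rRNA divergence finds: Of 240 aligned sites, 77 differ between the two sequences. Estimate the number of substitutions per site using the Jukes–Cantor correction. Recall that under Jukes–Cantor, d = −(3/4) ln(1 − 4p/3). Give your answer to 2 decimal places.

0.42

p = 77/240 ≈ 0.320833.
d = −(3/4) ln(1 − 4p/3) = −0.75 ln(1 − 0.427777) = −0.75 ln(0.572223)
  = −0.75 × (-0.558227) = 0.418670 substitutions/site.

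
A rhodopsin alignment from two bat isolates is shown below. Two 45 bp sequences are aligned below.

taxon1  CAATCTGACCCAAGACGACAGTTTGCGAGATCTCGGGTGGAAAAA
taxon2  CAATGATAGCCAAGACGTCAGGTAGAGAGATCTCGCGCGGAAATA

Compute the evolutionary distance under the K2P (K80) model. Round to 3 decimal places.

0.302

Of 45 sites, 1 differences are transitions and 10 are transversions, so P = 1/45 ≈ 0.022222 and Q = 10/45 ≈ 0.222222.
Under the Kimura two-parameter model, d = −½ ln(1 − 2P − Q) − ¼ ln(1 − 2Q).
1 − 2P − Q = 0.733334, giving −½ ln(0.733334) = 0.155077.
1 − 2Q = 0.555556, giving −¼ ln(0.555556) = 0.146946.
d = 0.155077 + 0.146946 = 0.302023.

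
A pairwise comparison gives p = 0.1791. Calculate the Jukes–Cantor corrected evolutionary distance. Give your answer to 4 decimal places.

0.2046

d = −(3/4) ln(1 − 4p/3) = −0.75 ln(1 − 0.2388) = −0.75 ln(0.7612)
  = −0.75 × (-0.272859) = 0.204644 substitutions/site.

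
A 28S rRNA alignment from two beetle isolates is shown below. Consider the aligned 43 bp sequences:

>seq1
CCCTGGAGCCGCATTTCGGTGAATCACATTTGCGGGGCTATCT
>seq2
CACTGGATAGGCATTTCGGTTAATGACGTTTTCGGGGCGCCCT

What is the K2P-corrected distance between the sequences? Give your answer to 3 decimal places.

0.316

Of 43 sites, 2 differences are transitions and 9 are transversions, so P = 2/43 ≈ 0.046512 and Q = 9/43 ≈ 0.209302.
Under the Kimura two-parameter model, d = −½ ln(1 − 2P − Q) − ¼ ln(1 − 2Q).
1 − 2P − Q = 0.697674, giving −½ ln(0.697674) = 0.180002.
1 − 2Q = 0.581396, giving −¼ ln(0.581396) = 0.135581.
d = 0.180002 + 0.135581 = 0.315583.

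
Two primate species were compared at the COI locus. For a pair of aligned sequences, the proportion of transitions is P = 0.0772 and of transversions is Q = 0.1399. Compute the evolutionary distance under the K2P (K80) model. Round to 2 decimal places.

0.26

Under the Kimura two-parameter model, d = −½ ln(1 − 2P − Q) − ¼ ln(1 − 2Q).
1 − 2P − Q = 0.7057, giving −½ ln(0.7057) = 0.174283.
1 − 2Q = 0.7202, giving −¼ ln(0.7202) = 0.082057.
d = 0.174283 + 0.082057 = 0.256340.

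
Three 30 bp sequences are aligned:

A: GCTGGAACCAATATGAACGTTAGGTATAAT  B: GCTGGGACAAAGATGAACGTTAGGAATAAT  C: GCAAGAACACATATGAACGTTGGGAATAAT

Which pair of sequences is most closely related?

A–B: 4/30 differ, p = 0.133, d = 0.147.
A–C: 6/30 differ, p = 0.200, d = 0.233.
B–C: 6/30 differ, p = 0.200, d = 0.233.
The smallest distance is between A and B.

A and B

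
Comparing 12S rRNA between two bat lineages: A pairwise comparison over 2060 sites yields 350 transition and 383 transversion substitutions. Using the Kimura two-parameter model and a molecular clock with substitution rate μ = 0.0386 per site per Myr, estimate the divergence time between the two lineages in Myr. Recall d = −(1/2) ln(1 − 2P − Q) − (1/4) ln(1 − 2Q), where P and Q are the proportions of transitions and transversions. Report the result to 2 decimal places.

P = 350/2060 ≈ 0.169903 and Q = 383/2060 ≈ 0.185922.
Under the Kimura two-parameter model, d = −½ ln(1 − 2P − Q) − ¼ ln(1 − 2Q).
1 − 2P − Q = 0.474272, giving −½ ln(0.474272) = 0.372987.
1 − 2Q = 0.628156, giving −¼ ln(0.628156) = 0.116242.
d = 0.372987 + 0.116242 = 0.489229.
Under a molecular clock d = 2μt, so t = d/(2μ) = 0.489229 / (2 × 0.0386) = 6.34 Myr.

6.34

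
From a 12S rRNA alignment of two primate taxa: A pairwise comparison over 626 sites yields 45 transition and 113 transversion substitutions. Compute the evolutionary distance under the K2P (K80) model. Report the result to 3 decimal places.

P = 45/626 ≈ 0.071885 and Q = 113/626 ≈ 0.180511.
Under the Kimura two-parameter model, d = −½ ln(1 − 2P − Q) − ¼ ln(1 − 2Q).
1 − 2P − Q = 0.675719, giving −½ ln(0.675719) = 0.195989.
1 − 2Q = 0.638978, giving −¼ ln(0.638978) = 0.111971.
d = 0.195989 + 0.111971 = 0.307960.

0.308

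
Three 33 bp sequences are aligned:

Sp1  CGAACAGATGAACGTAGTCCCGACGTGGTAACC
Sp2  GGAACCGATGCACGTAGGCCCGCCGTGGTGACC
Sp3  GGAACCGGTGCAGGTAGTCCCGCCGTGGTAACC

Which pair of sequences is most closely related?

Sp1–Sp2: 6/33 differ, p = 0.182, d = 0.208.
Sp1–Sp3: 6/33 differ, p = 0.182, d = 0.208.
Sp2–Sp3: 4/33 differ, p = 0.121, d = 0.132.
The smallest distance is between Sp2 and Sp3.

Sp2 and Sp3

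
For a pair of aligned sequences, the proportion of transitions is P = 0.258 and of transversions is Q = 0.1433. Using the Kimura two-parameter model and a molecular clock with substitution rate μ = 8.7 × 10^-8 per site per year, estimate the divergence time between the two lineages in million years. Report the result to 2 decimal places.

3.58

Under the Kimura two-parameter model, d = −½ ln(1 − 2P − Q) − ¼ ln(1 − 2Q).
1 − 2P − Q = 0.3407, giving −½ ln(0.3407) = 0.538376.
1 − 2Q = 0.7134, giving −¼ ln(0.7134) = 0.084428.
d = 0.538376 + 0.084428 = 0.622804.
Under a molecular clock d = 2μt, so t = d/(2μ) = 0.622804 / (2 × 8.7 × 10^-8) = 3.58 million years.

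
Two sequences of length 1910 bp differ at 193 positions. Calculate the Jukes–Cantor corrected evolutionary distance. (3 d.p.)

0.109

p = 193/1910 ≈ 0.101047.
d = −(3/4) ln(1 − 4p/3) = −0.75 ln(1 − 0.134729) = −0.75 ln(0.865271)
  = −0.75 × (-0.144713) = 0.108535 substitutions/site.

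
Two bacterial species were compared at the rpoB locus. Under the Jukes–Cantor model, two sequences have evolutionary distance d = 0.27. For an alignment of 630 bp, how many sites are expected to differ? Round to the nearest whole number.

143

Invert JC69: p = (3/4)(1 − e^(−4d/3)) = 0.75 × (1 − e^(-0.36)) = 0.75 × (1 − 0.697676) = 0.226743.
Expected differing sites = pL ≈ 0.226743 × 630 = 142.84809 ≈ 143.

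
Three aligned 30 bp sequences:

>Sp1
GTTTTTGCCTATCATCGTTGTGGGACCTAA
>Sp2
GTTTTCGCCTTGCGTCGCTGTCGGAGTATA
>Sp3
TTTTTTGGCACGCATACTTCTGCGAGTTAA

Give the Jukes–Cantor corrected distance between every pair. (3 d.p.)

d(Sp1,Sp2) = 0.441, d(Sp1,Sp3) = 0.503, d(Sp2,Sp3) = 0.730

Sp1–Sp2: 10/30 sites differ → p ≈ 0.333333, d = −0.75 ln(1 − 0.444444) = 0.440839 ≈ 0.441.
Sp1–Sp3: 11/30 sites differ → p ≈ 0.366667, d = −0.75 ln(1 − 0.488889) = 0.503376 ≈ 0.503.
Sp2–Sp3: 14/30 sites differ → p ≈ 0.466667, d = −0.75 ln(1 − 0.622223) = 0.730088 ≈ 0.730.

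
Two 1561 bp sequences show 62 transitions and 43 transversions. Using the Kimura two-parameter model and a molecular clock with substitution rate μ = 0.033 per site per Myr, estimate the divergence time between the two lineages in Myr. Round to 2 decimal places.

P = 62/1561 ≈ 0.039718 and Q = 43/1561 ≈ 0.027546.
Under the Kimura two-parameter model, d = −½ ln(1 − 2P − Q) − ¼ ln(1 − 2Q).
1 − 2P − Q = 0.893018, giving −½ ln(0.893018) = 0.056574.
1 − 2Q = 0.944908, giving −¼ ln(0.944908) = 0.014167.
d = 0.056574 + 0.014167 = 0.070741.
Under a molecular clock d = 2μt, so t = d/(2μ) = 0.070741 / (2 × 0.033) = 1.07 Myr.

1.07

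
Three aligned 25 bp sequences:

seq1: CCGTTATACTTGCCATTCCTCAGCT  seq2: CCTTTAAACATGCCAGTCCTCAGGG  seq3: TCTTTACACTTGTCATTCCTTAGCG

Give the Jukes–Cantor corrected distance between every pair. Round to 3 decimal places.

seq1–seq2: 6/25 sites differ → p = 0.24, d = −0.75 ln(1 − 0.32) = 0.289247 ≈ 0.289.
seq1–seq3: 6/25 sites differ → p = 0.24, d = −0.75 ln(1 − 0.32) = 0.289247 ≈ 0.289.
seq2–seq3: 7/25 sites differ → p = 0.28, d = −0.75 ln(1 − 0.373333) = 0.350505 ≈ 0.351.

d(seq1,seq2) = 0.289, d(seq1,seq3) = 0.289, d(seq2,seq3) = 0.351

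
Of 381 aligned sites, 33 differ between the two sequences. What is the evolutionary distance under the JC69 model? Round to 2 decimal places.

0.09

p = 33/381 ≈ 0.086614.
d = −(3/4) ln(1 − 4p/3) = −0.75 ln(1 − 0.115485) = −0.75 ln(0.884515)
  = −0.75 × (-0.122716) = 0.092037 substitutions/site.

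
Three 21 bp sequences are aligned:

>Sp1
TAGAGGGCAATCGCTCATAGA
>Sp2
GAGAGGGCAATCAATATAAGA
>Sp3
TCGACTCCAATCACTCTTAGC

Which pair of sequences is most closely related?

Sp1 and Sp2

Sp1–Sp2: 6/21 differ, p = 0.286, d = 0.360.
Sp1–Sp3: 7/21 differ, p = 0.333, d = 0.441.
Sp2–Sp3: 9/21 differ, p = 0.429, d = 0.635.
The smallest distance is between Sp1 and Sp2.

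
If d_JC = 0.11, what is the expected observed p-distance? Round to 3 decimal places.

0.102

p = (3/4)(1 − e^(−4d/3)) = 0.75 × (1 − e^(-0.146667)) = 0.75 × (1 − 0.863582) = 0.102314.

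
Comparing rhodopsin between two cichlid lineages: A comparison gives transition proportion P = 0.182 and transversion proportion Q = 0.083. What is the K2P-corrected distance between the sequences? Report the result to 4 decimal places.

Under the Kimura two-parameter model, d = −½ ln(1 − 2P − Q) − ¼ ln(1 − 2Q).
1 − 2P − Q = 0.553, giving −½ ln(0.553) = 0.296199.
1 − 2Q = 0.834, giving −¼ ln(0.834) = 0.045380.
d = 0.296199 + 0.045380 = 0.341579.

0.3416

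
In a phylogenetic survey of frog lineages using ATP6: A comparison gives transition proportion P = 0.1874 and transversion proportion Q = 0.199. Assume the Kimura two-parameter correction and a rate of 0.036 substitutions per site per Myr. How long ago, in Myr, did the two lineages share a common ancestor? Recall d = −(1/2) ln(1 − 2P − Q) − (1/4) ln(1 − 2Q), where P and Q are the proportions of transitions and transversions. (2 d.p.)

7.68

Under the Kimura two-parameter model, d = −½ ln(1 − 2P − Q) − ¼ ln(1 − 2Q).
1 − 2P − Q = 0.4262, giving −½ ln(0.4262) = 0.426423.
1 − 2Q = 0.602, giving −¼ ln(0.602) = 0.126874.
d = 0.426423 + 0.126874 = 0.553297.
Under a molecular clock d = 2μt, so t = d/(2μ) = 0.553297 / (2 × 0.036) = 7.68 Myr.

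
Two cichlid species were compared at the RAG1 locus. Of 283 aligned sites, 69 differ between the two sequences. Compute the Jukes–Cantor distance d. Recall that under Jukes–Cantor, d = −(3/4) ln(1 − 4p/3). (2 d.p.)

p = 69/283 ≈ 0.243816.
d = −(3/4) ln(1 − 4p/3) = −0.75 ln(1 − 0.325088) = −0.75 ln(0.674912)
  = −0.75 × (-0.393173) = 0.294880 substitutions/site.

0.29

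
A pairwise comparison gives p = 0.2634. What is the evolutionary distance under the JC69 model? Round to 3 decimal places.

d = −(3/4) ln(1 − 4p/3) = −0.75 ln(1 − 0.3512) = −0.75 ln(0.6488)
  = −0.75 × (-0.432631) = 0.324473 substitutions/site.

0.324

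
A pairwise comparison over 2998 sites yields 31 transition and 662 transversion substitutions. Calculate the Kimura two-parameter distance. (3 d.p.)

0.284

P = 31/2998 ≈ 0.01034 and Q = 662/2998 ≈ 0.220814.
Under the Kimura two-parameter model, d = −½ ln(1 − 2P − Q) − ¼ ln(1 − 2Q).
1 − 2P − Q = 0.758506, giving −½ ln(0.758506) = 0.138202.
1 − 2Q = 0.558372, giving −¼ ln(0.558372) = 0.145682.
d = 0.138202 + 0.145682 = 0.283884.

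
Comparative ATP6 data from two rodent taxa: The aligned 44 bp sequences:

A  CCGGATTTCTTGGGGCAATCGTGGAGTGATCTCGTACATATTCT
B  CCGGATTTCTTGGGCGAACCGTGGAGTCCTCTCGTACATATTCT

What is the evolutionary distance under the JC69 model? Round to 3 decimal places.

The sequences differ at 5 of 44 sites (15, 16, 19, 28, 29), so p = 5/44 ≈ 0.113636.
d = −(3/4) ln(1 − 4p/3) = −0.75 ln(1 − 0.151515) = −0.75 ln(0.848485)
  = −0.75 × (-0.164303) = 0.123227 substitutions/site.

0.123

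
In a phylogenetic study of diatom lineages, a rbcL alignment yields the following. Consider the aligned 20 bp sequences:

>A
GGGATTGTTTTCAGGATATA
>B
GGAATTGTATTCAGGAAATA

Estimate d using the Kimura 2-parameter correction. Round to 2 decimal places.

Of 20 sites, 1 differences are transitions and 2 are transversions, so P = 1/20 = 0.05 and Q = 2/20 = 0.1.
Under the Kimura two-parameter model, d = −½ ln(1 − 2P − Q) − ¼ ln(1 − 2Q).
1 − 2P − Q = 0.8, giving −½ ln(0.8) = 0.111572.
1 − 2Q = 0.8, giving −¼ ln(0.8) = 0.055786.
d = 0.111572 + 0.055786 = 0.167358.

0.17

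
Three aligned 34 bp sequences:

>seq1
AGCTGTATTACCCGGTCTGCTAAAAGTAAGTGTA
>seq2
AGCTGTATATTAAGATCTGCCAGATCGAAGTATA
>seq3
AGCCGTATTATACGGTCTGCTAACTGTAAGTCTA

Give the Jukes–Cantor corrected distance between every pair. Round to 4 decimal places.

d(seq1,seq2) = 0.4770, d(seq1,seq3) = 0.2012, d(seq2,seq3) = 0.4234

seq1–seq2: 12/34 sites differ → p ≈ 0.352941, d = −0.75 ln(1 − 0.470588) = 0.476991 ≈ 0.4770.
seq1–seq3: 6/34 sites differ → p ≈ 0.176471, d = −0.75 ln(1 − 0.235295) = 0.201199 ≈ 0.2012.
seq2–seq3: 11/34 sites differ → p ≈ 0.323529, d = −0.75 ln(1 − 0.431372) = 0.423397 ≈ 0.4234.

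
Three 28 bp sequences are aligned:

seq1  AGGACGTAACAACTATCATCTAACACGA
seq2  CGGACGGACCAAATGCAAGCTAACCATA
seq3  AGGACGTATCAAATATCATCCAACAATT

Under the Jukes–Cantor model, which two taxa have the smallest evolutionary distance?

seq1–seq2: 11/28 differ, p = 0.393, d = 0.556.
seq1–seq3: 6/28 differ, p = 0.214, d = 0.252.
seq2–seq3: 10/28 differ, p = 0.357, d = 0.485.
The smallest distance is between seq1 and seq3.

seq1 and seq3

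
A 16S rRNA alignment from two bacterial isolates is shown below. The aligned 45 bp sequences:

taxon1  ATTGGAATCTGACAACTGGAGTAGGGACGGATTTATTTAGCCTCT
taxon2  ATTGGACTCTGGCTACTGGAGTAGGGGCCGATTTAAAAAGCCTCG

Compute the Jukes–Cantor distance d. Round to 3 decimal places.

The sequences differ at 9 of 45 sites (7, 12, 14, 27, 29, 36, 37, 38, 45), so p = 9/45 = 0.2.
d = −(3/4) ln(1 − 4p/3) = −0.75 ln(1 − 0.266667) = −0.75 ln(0.733333)
  = −0.75 × (-0.310155) = 0.232616 substitutions/site.

0.233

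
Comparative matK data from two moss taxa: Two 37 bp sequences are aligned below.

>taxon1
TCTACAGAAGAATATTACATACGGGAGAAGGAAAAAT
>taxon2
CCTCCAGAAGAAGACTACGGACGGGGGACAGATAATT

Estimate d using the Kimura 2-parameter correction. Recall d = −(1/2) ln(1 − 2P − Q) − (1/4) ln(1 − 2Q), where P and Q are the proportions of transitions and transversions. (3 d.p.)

0.381

Of 37 sites, 5 differences are transitions and 6 are transversions, so P = 5/37 ≈ 0.135135 and Q = 6/37 ≈ 0.162162.
Under the Kimura two-parameter model, d = −½ ln(1 − 2P − Q) − ¼ ln(1 − 2Q).
1 − 2P − Q = 0.567568, giving −½ ln(0.567568) = 0.283197.
1 − 2Q = 0.675676, giving −¼ ln(0.675676) = 0.098010.
d = 0.283197 + 0.098010 = 0.381207.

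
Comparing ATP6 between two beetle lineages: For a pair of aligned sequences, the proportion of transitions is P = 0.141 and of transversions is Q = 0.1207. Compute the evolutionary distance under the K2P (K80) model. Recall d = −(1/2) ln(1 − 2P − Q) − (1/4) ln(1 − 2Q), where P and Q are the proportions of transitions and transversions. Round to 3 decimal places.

0.327

Under the Kimura two-parameter model, d = −½ ln(1 − 2P − Q) − ¼ ln(1 − 2Q).
1 − 2P − Q = 0.5973, giving −½ ln(0.5973) = 0.257668.
1 − 2Q = 0.7586, giving −¼ ln(0.7586) = 0.069070.
d = 0.257668 + 0.069070 = 0.326738.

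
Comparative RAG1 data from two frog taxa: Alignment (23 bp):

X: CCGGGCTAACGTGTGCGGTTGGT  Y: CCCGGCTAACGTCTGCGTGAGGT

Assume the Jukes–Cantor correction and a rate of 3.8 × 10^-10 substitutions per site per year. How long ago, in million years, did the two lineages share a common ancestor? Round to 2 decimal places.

The sequences differ at 5 of 23 sites (3, 13, 18, 19, 20), so p = 5/23 ≈ 0.217391.
d = −(3/4) ln(1 − 4p/3) = −0.75 ln(1 − 0.289855) = −0.75 ln(0.710145)
  = −0.75 × (-0.342286) = 0.256715 substitutions/site.
Under a molecular clock d = 2μt, so t = d/(2μ) = 0.256715 / (2 × 3.8 × 10^-10) = 337.78 million years.

337.78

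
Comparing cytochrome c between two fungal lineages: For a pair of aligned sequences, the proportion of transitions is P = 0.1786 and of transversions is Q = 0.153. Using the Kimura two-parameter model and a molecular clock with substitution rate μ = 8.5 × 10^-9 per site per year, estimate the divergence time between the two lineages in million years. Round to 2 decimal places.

26.36

Under the Kimura two-parameter model, d = −½ ln(1 − 2P − Q) − ¼ ln(1 − 2Q).
1 − 2P − Q = 0.4898, giving −½ ln(0.4898) = 0.356879.
1 − 2Q = 0.694, giving −¼ ln(0.694) = 0.091321.
d = 0.356879 + 0.091321 = 0.448200.
Under a molecular clock d = 2μt, so t = d/(2μ) = 0.448200 / (2 × 8.5 × 10^-9) = 26.36 million years.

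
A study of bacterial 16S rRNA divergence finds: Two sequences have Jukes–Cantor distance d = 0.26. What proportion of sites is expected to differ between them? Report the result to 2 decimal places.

p = (3/4)(1 − e^(−4d/3)) = 0.75 × (1 − e^(-0.346667)) = 0.75 × (1 − 0.707041) = 0.219719.

0.22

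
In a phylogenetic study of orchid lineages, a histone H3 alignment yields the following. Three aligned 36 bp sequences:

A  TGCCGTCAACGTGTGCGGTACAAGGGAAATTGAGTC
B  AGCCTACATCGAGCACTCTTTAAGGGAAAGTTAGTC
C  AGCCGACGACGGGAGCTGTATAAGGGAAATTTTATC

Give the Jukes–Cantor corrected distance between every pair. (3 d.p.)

A–B: 13/36 sites differ → p ≈ 0.361111, d = −0.75 ln(1 − 0.481481) = 0.492584 ≈ 0.493.
A–C: 10/36 sites differ → p ≈ 0.277778, d = −0.75 ln(1 − 0.370371) = 0.346968 ≈ 0.347.
B–C: 11/36 sites differ → p ≈ 0.305556, d = −0.75 ln(1 − 0.407408) = 0.392437 ≈ 0.392.

d(A,B) = 0.493, d(A,C) = 0.347, d(B,C) = 0.392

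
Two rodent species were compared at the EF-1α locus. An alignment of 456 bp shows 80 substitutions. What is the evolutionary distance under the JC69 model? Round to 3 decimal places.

0.200

p = 80/456 ≈ 0.175439.
d = −(3/4) ln(1 − 4p/3) = −0.75 ln(1 − 0.233919) = −0.75 ln(0.766081)
  = −0.75 × (-0.266467) = 0.199850 substitutions/site.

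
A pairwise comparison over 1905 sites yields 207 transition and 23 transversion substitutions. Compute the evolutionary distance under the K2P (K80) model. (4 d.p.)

P = 207/1905 ≈ 0.108661 and Q = 23/1905 ≈ 0.012073.
Under the Kimura two-parameter model, d = −½ ln(1 − 2P − Q) − ¼ ln(1 − 2Q).
1 − 2P − Q = 0.770605, giving −½ ln(0.770605) = 0.130290.
1 − 2Q = 0.975854, giving −¼ ln(0.975854) = 0.006111.
d = 0.130290 + 0.006111 = 0.136401.

0.1364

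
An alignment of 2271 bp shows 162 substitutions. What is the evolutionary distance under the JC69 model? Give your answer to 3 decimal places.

0.075

p = 162/2271 ≈ 0.071334.
d = −(3/4) ln(1 − 4p/3) = −0.75 ln(1 − 0.095112) = −0.75 ln(0.904888)
  = −0.75 × (-0.099944) = 0.074958 substitutions/site.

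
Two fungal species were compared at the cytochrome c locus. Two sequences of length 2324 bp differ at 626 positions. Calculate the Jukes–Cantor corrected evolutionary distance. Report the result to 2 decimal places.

0.33

p = 626/2324 ≈ 0.269363.
d = −(3/4) ln(1 − 4p/3) = −0.75 ln(1 − 0.359151) = −0.75 ln(0.640849)
  = −0.75 × (-0.444961) = 0.333721 substitutions/site.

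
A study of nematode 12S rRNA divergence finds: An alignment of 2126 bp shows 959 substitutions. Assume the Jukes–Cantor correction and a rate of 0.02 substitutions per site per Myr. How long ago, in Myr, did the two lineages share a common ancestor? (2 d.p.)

17.25

p = 959/2126 ≈ 0.451082.
d = −(3/4) ln(1 − 4p/3) = −0.75 ln(1 − 0.601443) = −0.75 ln(0.398557)
  = −0.75 × (-0.919905) = 0.689929 substitutions/site.
Under a molecular clock d = 2μt, so t = d/(2μ) = 0.689929 / (2 × 0.02) = 17.25 Myr.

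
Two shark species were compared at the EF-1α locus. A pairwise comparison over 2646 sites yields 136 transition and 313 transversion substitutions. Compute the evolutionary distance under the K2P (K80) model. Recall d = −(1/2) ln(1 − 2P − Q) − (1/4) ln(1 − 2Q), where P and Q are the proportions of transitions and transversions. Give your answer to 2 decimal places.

0.19

P = 136/2646 ≈ 0.051398 and Q = 313/2646 ≈ 0.118292.
Under the Kimura two-parameter model, d = −½ ln(1 − 2P − Q) − ¼ ln(1 − 2Q).
1 − 2P − Q = 0.778912, giving −½ ln(0.778912) = 0.124929.
1 − 2Q = 0.763416, giving −¼ ln(0.763416) = 0.067488.
d = 0.124929 + 0.067488 = 0.192417.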